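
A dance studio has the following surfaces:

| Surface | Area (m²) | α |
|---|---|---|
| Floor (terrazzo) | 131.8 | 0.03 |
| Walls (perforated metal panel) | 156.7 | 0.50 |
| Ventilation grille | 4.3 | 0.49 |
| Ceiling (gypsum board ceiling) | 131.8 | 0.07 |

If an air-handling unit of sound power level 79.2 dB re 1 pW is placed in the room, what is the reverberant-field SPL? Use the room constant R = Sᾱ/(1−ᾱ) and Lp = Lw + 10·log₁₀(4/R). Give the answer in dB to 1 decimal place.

64.4 dB

A = 93.637 sabins; S = 424.6 m².
ᾱ = 93.637/424.6 = 0.2205; R = Sᾱ/(1−ᾱ) = 93.637/(1−0.2205) = 120.124 m².
Lp = Lw + 10 log₁₀(4/R) = 79.2 -14.78 = 64.4 dB.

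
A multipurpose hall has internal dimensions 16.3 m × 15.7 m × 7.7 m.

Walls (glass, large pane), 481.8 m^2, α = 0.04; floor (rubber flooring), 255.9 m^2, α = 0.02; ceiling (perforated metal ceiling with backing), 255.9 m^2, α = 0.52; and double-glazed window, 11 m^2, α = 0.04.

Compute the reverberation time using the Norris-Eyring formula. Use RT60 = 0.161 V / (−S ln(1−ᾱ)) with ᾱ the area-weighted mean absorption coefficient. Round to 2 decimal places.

S = Σ Sᵢ = 1004.6 m^2.
Σ(Sᵢαᵢ) = 481.8·0.04 + 255.9·0.02 + 255.9·0.52 + 11·0.04 = 157.898.
ᾱ = 157.898 / 1004.6 = 0.1572.
−S·ln(1−ᾱ) = −1004.6 × ln(1 − 0.1572) = 171.812.
V = 16.3 × 15.7 × 7.7 = 1970.507 m³.
T = 0.161·V/[−S·ln(1−ᾱ)] = 0.161·1970.507/171.812 = 1.85 s.

1.85 s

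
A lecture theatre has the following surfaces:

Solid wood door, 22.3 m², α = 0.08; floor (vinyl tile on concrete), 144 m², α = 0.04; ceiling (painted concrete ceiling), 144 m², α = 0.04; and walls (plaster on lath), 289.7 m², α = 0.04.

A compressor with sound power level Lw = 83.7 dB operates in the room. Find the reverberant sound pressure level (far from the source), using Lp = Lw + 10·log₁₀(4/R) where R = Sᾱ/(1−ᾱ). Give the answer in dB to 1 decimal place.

75.6 dB

A = 24.892 sabins; S = 600.0 m².
ᾱ = 24.892/600.0 = 0.0415; R = Sᾱ/(1−ᾱ) = 24.892/(1−0.0415) = 25.970 m².
Lp = Lw + 10 log₁₀(4/R) = 83.7 -8.12 = 75.6 dB.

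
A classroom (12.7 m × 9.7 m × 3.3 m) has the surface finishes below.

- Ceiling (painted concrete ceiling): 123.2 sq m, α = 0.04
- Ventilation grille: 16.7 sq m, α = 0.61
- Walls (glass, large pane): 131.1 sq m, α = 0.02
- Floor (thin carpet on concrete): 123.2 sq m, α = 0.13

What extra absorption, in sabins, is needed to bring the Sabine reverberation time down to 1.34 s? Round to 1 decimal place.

Total absorption A₁ = 123.2·0.04 + 16.7·0.61 + 131.1·0.02 + 123.2·0.13
  = 4.928 + 10.187 + 2.622 + 16.016 = 33.753 sq m sabins.
Target A₂ = 0.161·406.527/1.34 = 48.844 sabins (V = 406.527 m³).
ΔA = A₂ − A₁ = 48.844 − 33.753 = 15.1 sabins.

15.1 sabins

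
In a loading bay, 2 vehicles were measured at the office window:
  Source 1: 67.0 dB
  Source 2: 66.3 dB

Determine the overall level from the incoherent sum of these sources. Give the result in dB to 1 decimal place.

69.7 dB

Converting to relative power and adding: 10^(67.0/10) + 10^(66.3/10) = 9.278e+06.
Combined level = 10 log₁₀(9.278e+06) = 69.7 dB.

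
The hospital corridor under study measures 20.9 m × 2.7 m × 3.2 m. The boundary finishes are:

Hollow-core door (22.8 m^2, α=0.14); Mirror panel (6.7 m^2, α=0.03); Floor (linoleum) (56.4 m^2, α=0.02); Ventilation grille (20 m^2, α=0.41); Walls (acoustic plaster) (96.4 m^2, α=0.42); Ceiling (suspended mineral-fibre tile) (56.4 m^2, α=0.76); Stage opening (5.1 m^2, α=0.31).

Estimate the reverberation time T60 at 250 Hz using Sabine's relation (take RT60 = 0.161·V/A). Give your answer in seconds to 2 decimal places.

Equivalent absorption area: A = 22.8×0.14 + 6.7×0.03 + 56.4×0.02 + 20×0.41 + 96.4×0.42 + 56.4×0.76 + 5.1×0.31 = 97.654 m^2.
Room volume: 180.576 m³.
RT60 = 0.161 · V / A = 0.161 × 180.576 / 97.654 = 0.30 s.

0.30 sec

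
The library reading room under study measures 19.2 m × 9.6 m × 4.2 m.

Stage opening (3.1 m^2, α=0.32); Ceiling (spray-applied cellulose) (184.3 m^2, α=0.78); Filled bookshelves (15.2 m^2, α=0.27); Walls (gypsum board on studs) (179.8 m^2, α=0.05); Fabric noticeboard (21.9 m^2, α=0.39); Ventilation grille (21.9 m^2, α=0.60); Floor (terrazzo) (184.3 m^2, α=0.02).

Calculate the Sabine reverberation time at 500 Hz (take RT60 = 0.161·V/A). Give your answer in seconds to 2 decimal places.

Total absorption A = 3.1·0.32 + 184.3·0.78 + 15.2·0.27 + 179.8·0.05 + 21.9·0.39 + 21.9·0.60 + 184.3·0.02
  = 0.992 + 143.754 + 4.104 + 8.990 + 8.541 + 13.140 + 3.686 = 183.207 m^2 sabins.
V = 19.2·9.6·4.2 = 774.144 m³.
T = 0.161 V/A = 0.161·774.144/183.207 = 0.68 s.

0.68 seconds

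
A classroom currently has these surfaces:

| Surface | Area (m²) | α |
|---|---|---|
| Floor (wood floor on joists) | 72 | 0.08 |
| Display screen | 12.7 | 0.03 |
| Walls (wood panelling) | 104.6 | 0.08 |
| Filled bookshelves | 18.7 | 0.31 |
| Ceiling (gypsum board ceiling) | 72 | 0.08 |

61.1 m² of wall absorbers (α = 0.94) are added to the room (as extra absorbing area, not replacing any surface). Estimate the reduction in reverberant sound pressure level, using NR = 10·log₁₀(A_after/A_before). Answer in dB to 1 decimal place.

A_before = Σ Sᵢαᵢ = 72·0.08 + 12.7·0.03 + 104.6·0.08 + 18.7·0.31 + 72·0.08 = 26.066 sabins.
Treatment contributes 61.1·0.94 = 57.434 sabins.
New total A_after = 83.500 sabins.
Reduction = 10 log₁₀(A_after/A_before) = 10 log₁₀(3.2034) = 5.1 dB.

5.1 dB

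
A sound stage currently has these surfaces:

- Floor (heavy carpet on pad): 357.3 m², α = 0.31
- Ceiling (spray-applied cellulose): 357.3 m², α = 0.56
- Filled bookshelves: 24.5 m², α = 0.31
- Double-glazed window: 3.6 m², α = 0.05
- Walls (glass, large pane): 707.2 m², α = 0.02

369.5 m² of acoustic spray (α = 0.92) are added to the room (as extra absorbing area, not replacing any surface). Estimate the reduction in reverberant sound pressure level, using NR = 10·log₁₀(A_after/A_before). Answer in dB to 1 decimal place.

3.1 dB

Summing Sᵢαᵢ: 110.763 + 200.088 + 7.595 + 0.180 + 14.144 → A_before = 332.770 sabins.
Added absorption = 369.5 × 0.92 = 339.940 sabins.
New total A_after = 672.710 sabins.
NR = 10·log₁₀(672.710/332.770) = 3.1 dB.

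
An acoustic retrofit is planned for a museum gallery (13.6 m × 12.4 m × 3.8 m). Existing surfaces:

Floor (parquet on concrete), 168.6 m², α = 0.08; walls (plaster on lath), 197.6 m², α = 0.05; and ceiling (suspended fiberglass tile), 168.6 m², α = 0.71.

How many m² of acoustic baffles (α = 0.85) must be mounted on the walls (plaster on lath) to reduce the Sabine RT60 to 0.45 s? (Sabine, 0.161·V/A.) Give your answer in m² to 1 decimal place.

A₁ = Σ Sᵢαᵢ = 168.6×0.08 + 197.6×0.05 + 168.6×0.71 = 143.074 sabins.
Required A₂ = 0.161·640.832/0.45 = 229.275 sabins.
ΔA needed = 229.275 − 143.074 = 86.201 sabins.
Each m² of panel replacing the walls (plaster on lath) adds (0.85 − 0.05) = 0.80 sabins.
Panel area = 86.201 / 0.80 = 107.8 m².

107.8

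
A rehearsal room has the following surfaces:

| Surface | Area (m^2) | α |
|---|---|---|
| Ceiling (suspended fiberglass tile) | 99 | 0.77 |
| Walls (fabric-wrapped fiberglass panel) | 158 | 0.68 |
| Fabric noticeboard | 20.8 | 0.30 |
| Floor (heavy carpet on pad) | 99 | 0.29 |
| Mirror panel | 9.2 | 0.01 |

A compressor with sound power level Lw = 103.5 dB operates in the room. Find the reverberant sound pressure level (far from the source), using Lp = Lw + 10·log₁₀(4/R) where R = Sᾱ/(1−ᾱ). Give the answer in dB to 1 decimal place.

82.5 dB

Σ(Sᵢαᵢ) = 99×0.77 + 158×0.68 + 20.8×0.30 + 99×0.29 + 9.2×0.01 = 218.712; total area S = 386.0 m^2.
ᾱ = 0.5666, so room constant R = A/(1−ᾱ) = 504.642 m^2.
Lp = Lw + 10 log₁₀(4/R) = 103.5 -21.01 = 82.5 dB.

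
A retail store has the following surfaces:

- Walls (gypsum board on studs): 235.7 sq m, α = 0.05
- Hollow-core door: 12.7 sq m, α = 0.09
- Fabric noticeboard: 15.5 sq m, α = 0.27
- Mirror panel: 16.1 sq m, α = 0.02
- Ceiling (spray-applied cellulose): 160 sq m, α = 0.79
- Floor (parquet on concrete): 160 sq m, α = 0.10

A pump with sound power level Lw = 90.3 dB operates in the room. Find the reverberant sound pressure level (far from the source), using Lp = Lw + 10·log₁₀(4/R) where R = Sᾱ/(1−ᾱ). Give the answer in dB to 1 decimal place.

Σ(Sᵢαᵢ) = 235.7×0.05 + 12.7×0.09 + 15.5×0.27 + 16.1×0.02 + 160×0.79 + 160×0.10 = 159.835; total area S = 600.0 sq m.
ᾱ = 159.835/600.0 = 0.2664; R = Sᾱ/(1−ᾱ) = 159.835/(1−0.2664) = 217.878 sq m.
Lp = 90.3 + 10·log₁₀(4/217.878) = 90.3 + (-17.36) = 72.9 dB.

72.9 dB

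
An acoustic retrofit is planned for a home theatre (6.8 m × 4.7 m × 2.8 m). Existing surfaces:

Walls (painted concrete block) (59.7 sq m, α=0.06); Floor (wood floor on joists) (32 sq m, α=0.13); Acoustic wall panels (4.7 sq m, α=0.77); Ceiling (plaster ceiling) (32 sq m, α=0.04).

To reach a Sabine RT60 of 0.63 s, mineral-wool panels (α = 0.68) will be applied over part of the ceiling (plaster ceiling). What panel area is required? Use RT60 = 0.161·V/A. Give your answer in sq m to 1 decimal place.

Equivalent absorption area: A₁ = 59.7*0.06 + 32*0.13 + 4.7*0.77 + 32*0.04 = 12.641 sq m.
V = 89.488 m³. Target absorption A₂ = 0.161 × 89.488 / 0.63 = 22.869 sabins.
ΔA needed = 22.869 − 12.641 = 10.228 sabins.
Each sq m of panel replacing the ceiling (plaster ceiling) adds (0.68 − 0.04) = 0.64 sabins.
Area = ΔA/Δα = 10.228/0.64 = 16.0 sq m.

16.0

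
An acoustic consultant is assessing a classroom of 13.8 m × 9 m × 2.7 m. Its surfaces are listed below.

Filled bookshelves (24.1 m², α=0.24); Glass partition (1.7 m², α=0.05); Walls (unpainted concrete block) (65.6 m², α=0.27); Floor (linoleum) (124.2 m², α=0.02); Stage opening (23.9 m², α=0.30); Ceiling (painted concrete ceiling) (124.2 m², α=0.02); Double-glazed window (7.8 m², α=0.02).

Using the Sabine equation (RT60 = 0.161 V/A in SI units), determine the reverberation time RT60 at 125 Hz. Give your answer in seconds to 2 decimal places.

A = Σ Sᵢαᵢ = 24.1*0.24 + 1.7*0.05 + 65.6*0.27 + 124.2*0.02 + 23.9*0.30 + 124.2*0.02 + 7.8*0.02 = 35.875 sabins.
Room volume: 335.34 m³.
Sabine: RT60 = 0.161 × 335.34 / 35.875 = 1.50 s.

1.50 seconds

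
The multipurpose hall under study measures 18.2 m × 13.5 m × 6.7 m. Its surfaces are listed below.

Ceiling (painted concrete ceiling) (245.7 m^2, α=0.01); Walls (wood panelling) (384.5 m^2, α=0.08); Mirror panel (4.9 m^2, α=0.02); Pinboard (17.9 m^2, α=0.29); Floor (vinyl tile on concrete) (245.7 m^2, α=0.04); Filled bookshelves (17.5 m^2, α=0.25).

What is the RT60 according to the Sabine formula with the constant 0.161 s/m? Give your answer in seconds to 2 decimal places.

5.03 s

Total absorption A = 245.7*0.01 + 384.5*0.08 + 4.9*0.02 + 17.9*0.29 + 245.7*0.04 + 17.5*0.25
  = 2.457 + 30.760 + 0.098 + 5.191 + 9.828 + 4.375 = 52.709 m^2 sabins.
V = 18.2·13.5·6.7 = 1646.19 m³.
T = 0.161 V/A = 0.161·1646.19/52.709 = 5.03 s.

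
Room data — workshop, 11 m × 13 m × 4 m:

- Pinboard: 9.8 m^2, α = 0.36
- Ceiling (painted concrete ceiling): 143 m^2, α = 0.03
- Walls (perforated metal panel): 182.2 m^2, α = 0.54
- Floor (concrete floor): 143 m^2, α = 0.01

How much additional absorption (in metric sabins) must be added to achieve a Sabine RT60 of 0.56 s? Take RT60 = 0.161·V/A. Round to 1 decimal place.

56.8 sabins

Summing Sᵢαᵢ: 3.528 + 4.290 + 98.388 + 1.430 → A₁ = 107.636 sabins.
For T = 0.56 s, need A₂ = 0.161·V/T = 0.161·572/0.56 = 164.450 sabins.
Additional absorption ΔA = 164.450 − 107.636 = 56.8 sabins.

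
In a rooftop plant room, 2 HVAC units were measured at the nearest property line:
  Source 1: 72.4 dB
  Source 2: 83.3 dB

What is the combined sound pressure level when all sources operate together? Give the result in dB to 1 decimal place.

83.6 dB

Σ 10^(Lᵢ/10) = 2.312e+08.
Back to dB: 10·log₁₀ Σ = 83.6 dB.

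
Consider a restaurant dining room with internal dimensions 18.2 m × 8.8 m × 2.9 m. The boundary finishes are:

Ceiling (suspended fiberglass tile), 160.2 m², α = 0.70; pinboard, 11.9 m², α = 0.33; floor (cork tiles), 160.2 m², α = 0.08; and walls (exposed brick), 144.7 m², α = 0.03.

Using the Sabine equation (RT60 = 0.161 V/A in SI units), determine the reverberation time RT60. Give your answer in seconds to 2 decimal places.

0.56 sec

Summing Sᵢαᵢ: 112.140 + 3.927 + 12.816 + 4.341 → A = 133.224 sabins.
V = 18.2·8.8·2.9 = 464.464 m³.
Sabine: RT60 = 0.161 × 464.464 / 133.224 = 0.56 s.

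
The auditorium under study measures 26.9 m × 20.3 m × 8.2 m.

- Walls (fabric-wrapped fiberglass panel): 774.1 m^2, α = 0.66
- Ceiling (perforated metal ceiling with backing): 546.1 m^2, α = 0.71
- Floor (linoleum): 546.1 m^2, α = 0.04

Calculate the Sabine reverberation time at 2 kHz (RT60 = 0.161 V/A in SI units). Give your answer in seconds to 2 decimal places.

A = Σ Sᵢαᵢ = 774.1·0.66 + 546.1·0.71 + 546.1·0.04 = 920.481 sabins.
Volume V = 26.9 × 20.3 × 8.2 = 4477.774 m³.
T = 0.161 V/A = 0.161·4477.774/920.481 = 0.78 s.

0.78 s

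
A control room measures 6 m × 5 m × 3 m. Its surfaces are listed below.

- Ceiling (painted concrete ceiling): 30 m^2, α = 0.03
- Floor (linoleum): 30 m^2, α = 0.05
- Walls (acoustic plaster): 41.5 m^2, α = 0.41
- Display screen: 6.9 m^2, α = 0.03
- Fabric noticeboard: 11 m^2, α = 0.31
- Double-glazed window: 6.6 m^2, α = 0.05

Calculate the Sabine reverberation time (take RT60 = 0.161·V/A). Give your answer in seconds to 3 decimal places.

0.620 sec

A = Σ Sᵢαᵢ = 30·0.03 + 30·0.05 + 41.5·0.41 + 6.9·0.03 + 11·0.31 + 6.6·0.05 = 23.362 sabins.
Room volume: 90 m³.
RT60 = 0.161 · V / A = 0.161 × 90 / 23.362 = 0.620 s.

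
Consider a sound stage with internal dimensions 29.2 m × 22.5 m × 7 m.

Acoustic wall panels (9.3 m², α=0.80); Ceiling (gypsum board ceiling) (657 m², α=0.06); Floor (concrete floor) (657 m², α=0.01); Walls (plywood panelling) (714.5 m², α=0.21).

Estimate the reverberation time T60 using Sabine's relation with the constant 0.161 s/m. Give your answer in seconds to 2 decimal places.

A = Σ Sᵢαᵢ = 9.3·0.80 + 657·0.06 + 657·0.01 + 714.5·0.21 = 203.475 sabins.
V = 29.2·22.5·7 = 4599 m³.
RT60 = 0.161 · V / A = 0.161 × 4599 / 203.475 = 3.64 s.

3.64 s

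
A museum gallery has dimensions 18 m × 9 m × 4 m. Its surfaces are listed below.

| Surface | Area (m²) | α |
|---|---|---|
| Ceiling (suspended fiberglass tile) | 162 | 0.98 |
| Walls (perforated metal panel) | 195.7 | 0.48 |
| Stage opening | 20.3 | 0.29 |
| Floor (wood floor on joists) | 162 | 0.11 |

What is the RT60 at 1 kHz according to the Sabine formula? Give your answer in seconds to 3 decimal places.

Summing Sᵢαᵢ: 158.760 + 93.936 + 5.887 + 17.820 → A = 276.403 sabins.
Room volume: 648 m³.
T = 0.161 V/A = 0.161·648/276.403 = 0.377 s.

0.377 s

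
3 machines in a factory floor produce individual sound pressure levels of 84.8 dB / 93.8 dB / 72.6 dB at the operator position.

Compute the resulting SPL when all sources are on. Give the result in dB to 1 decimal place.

Σ 10^(Lᵢ/10) = 2.719e+09.
Combined level = 10 log₁₀(2.719e+09) = 94.3 dB.

94.3 dB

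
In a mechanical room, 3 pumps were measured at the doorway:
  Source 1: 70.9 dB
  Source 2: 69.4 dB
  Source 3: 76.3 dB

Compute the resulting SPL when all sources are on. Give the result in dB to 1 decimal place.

78.0 dB

Σ 10^(Lᵢ/10) = 6.367e+07.
Combined level = 10 log₁₀(6.367e+07) = 78.0 dB.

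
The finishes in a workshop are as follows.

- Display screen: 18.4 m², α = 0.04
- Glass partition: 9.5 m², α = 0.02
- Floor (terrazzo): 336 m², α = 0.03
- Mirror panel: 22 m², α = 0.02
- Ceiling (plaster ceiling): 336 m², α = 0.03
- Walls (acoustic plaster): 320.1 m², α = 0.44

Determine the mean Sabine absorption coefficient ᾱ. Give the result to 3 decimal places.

Total surface area S = 1042.0 m².
Σ(Sᵢαᵢ) = 18.4·0.04 + 9.5·0.02 + 336·0.03 + 22·0.02 + 336·0.03 + 320.1·0.44 = 162.370.
ᾱ = A/S = 0.156.

0.156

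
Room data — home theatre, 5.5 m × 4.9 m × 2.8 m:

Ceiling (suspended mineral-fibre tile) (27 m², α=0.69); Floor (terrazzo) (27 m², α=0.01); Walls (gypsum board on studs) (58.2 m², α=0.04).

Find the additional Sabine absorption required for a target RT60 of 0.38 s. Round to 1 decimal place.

Summing Sᵢαᵢ: 18.630 + 0.270 + 2.328 → A₁ = 21.228 sabins.
Target A₂ = 0.161·75.46/0.38 = 31.971 sabins (V = 75.46 m³).
ΔA = A₂ − A₁ = 31.971 − 21.228 = 10.7 sabins.

10.7 sabins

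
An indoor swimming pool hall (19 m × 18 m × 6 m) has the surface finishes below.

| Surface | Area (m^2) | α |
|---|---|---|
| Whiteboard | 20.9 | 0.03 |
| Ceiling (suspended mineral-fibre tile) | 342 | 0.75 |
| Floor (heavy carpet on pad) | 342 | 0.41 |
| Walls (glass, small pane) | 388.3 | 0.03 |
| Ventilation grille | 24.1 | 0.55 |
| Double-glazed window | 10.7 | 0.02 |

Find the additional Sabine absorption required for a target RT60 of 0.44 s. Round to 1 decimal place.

A₁ = Σ Sᵢαᵢ = 20.9*0.03 + 342*0.75 + 342*0.41 + 388.3*0.03 + 24.1*0.55 + 10.7*0.02 = 422.465 sabins.
Target A₂ = 0.161·2052/0.44 = 750.845 sabins (V = 2052 m³).
ΔA = A₂ − A₁ = 750.845 − 422.465 = 328.4 sabins.

328.4 sabins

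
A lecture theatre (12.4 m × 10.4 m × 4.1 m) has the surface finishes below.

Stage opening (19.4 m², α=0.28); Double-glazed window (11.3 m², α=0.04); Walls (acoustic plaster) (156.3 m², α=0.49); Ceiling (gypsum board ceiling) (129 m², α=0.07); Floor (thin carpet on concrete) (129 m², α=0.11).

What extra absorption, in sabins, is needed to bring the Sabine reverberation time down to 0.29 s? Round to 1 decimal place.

187.8 sabins

Summing Sᵢαᵢ: 5.432 + 0.452 + 76.587 + 9.030 + 14.190 → A₁ = 105.691 sabins.
Target A₂ = 0.161·528.736/0.29 = 293.540 sabins (V = 528.736 m³).
Additional absorption ΔA = 293.540 − 105.691 = 187.8 sabins.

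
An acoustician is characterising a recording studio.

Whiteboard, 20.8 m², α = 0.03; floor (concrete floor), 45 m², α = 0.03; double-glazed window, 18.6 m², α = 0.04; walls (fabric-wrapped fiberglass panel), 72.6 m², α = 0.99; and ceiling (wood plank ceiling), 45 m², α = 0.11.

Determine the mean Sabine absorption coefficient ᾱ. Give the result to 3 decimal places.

Total surface area S = 202.0 m².
A = 20.8·0.03 + 45·0.03 + 18.6·0.04 + 72.6·0.99 + 45·0.11 = 79.542 sabins.
ᾱ = 79.542 / 202.0 = 0.394.

0.394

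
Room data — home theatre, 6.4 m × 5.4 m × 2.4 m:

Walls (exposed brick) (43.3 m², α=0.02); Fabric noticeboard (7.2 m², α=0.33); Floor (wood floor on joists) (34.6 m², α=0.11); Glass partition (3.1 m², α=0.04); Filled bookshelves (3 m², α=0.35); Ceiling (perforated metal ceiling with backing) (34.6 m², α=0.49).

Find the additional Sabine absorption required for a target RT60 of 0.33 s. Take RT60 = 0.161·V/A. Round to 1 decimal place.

15.3 sabins

Equivalent absorption area: A₁ = 43.3×0.02 + 7.2×0.33 + 34.6×0.11 + 3.1×0.04 + 3×0.35 + 34.6×0.49 = 25.176 m².
Target A₂ = 0.161·82.944/0.33 = 40.467 sabins (V = 82.944 m³).
Shortfall: 40.467 − 25.176 = 15.3 sabins.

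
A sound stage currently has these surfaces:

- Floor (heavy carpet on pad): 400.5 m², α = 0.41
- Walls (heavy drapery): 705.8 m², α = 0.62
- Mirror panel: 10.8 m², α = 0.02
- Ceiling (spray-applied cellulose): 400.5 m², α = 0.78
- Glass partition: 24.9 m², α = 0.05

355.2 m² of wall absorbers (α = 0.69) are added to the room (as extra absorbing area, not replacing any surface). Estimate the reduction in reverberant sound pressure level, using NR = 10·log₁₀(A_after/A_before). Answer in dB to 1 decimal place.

1.0 dB

Total absorption A_before = 400.5·0.41 + 705.8·0.62 + 10.8·0.02 + 400.5·0.78 + 24.9·0.05
  = 164.205 + 437.596 + 0.216 + 312.390 + 1.245 = 915.652 m² sabins.
Treatment contributes 355.2·0.69 = 245.088 sabins.
New total A_after = 1160.740 sabins.
NR = 10·log₁₀(1160.740/915.652) = 1.0 dB.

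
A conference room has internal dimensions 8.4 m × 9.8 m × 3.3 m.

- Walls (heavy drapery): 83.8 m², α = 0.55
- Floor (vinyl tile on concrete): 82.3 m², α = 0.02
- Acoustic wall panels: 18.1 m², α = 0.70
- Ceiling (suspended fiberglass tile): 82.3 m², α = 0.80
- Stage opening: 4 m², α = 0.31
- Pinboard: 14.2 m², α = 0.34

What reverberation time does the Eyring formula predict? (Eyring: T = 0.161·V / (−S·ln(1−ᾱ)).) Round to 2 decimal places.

0.25 sec

Total surface area S = 83.8 + 82.3 + 18.1 + 82.3 + 4 + 14.2 = 284.7 m².
Absorption A = 83.8×0.55 + 82.3×0.02 + 18.1×0.70 + 82.3×0.80 + 4×0.31 + 14.2×0.34 = 132.314 sabins.
ᾱ = 132.314 / 284.7 = 0.4647.
Eyring denominator: −S ln(1−ᾱ) = 177.917.
V = 8.4 × 9.8 × 3.3 = 271.656 m³.
RT60 = 0.161 × 271.656 / 177.917 = 0.25 s.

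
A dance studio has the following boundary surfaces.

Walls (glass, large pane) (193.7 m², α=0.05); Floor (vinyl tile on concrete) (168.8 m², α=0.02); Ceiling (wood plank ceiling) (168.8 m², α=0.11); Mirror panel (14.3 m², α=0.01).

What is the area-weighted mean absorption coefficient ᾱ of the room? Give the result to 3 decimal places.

0.058

Total surface area S = 545.6 m².
A = 193.7*0.05 + 168.8*0.02 + 168.8*0.11 + 14.3*0.01 = 31.772 sabins.
ᾱ = A/S = 0.058.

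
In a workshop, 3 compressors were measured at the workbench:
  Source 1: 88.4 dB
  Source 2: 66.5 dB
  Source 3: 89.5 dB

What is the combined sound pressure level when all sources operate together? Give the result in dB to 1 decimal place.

Converting to relative power and adding: 10^(88.4/10) + 10^(66.5/10) + 10^(89.5/10) = 1.588e+09.
Back to dB: 10·log₁₀ Σ = 92.0 dB.

92.0 dB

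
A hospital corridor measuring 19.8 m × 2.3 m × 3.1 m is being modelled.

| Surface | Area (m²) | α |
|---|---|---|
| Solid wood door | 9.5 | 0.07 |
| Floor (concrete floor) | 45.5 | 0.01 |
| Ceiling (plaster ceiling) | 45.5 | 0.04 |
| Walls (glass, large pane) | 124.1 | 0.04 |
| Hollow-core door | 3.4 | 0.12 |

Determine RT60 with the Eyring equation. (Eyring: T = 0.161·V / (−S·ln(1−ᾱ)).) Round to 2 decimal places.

2.68 sec

Total surface area S = 9.5 + 45.5 + 45.5 + 124.1 + 3.4 = 228.0 m².
Σ(Sᵢαᵢ) = 9.5·0.07 + 45.5·0.01 + 45.5·0.04 + 124.1·0.04 + 3.4·0.12 = 8.312.
Mean coefficient ᾱ = A/S = 0.0365.
−S·ln(1−ᾱ) = −228.0 × ln(1 − 0.0365) = 8.478.
V = 19.8 × 2.3 × 3.1 = 141.174 m³.
RT60 = 0.161 × 141.174 / 8.478 = 2.68 s.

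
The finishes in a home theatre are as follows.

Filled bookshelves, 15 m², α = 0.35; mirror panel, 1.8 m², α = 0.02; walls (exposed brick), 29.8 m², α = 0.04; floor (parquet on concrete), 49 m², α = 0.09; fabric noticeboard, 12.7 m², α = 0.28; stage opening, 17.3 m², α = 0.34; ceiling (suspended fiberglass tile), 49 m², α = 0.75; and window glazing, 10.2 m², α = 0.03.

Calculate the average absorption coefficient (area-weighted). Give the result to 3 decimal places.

Total surface area S = 184.8 m².
Weighted sum Σ Sα = 57.382.
ᾱ = A/S = 0.311.

0.311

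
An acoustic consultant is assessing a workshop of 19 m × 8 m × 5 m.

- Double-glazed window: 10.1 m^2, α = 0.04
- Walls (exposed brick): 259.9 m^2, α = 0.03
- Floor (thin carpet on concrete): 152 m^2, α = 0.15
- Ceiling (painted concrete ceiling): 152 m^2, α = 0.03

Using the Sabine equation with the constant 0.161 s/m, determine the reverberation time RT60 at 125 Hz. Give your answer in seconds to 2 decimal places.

Summing Sᵢαᵢ: 0.404 + 7.797 + 22.800 + 4.560 → A = 35.561 sabins.
Volume V = 19 × 8 × 5 = 760 m³.
Sabine: RT60 = 0.161 × 760 / 35.561 = 3.44 s.

3.44 s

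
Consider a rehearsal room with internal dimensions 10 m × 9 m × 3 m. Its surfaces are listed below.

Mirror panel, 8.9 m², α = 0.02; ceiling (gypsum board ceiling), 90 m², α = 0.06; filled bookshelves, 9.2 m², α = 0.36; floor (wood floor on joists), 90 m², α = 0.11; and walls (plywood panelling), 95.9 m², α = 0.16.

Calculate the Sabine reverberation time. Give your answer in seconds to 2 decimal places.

1.27 s

Summing Sᵢαᵢ: 0.178 + 5.400 + 3.312 + 9.900 + 15.344 → A = 34.134 sabins.
V = 10·9·3 = 270 m³.
T = 0.161 V/A = 0.161·270/34.134 = 1.27 s.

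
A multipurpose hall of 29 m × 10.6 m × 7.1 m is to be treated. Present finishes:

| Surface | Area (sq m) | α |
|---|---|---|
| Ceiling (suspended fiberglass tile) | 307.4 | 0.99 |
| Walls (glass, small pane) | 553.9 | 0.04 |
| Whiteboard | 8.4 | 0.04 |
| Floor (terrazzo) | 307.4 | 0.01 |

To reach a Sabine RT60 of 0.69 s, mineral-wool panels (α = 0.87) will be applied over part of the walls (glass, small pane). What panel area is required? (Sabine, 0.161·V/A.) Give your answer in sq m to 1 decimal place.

A₁ = Σ Sᵢαᵢ = 307.4·0.99 + 553.9·0.04 + 8.4·0.04 + 307.4·0.01 = 329.892 sabins.
V = 2182.54 m³. Target absorption A₂ = 0.161 × 2182.54 / 0.69 = 509.259 sabins.
ΔA needed = 509.259 − 329.892 = 179.367 sabins.
Each sq m of panel replacing the walls (glass, small pane) adds (0.87 − 0.04) = 0.83 sabins.
Panel area = 179.367 / 0.83 = 216.1 sq m.

216.1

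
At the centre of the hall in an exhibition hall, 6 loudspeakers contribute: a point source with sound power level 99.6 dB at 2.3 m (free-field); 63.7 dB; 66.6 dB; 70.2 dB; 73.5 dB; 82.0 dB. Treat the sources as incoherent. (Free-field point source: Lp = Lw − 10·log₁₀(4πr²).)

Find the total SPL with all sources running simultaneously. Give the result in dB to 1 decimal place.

Source at 2.3 m: Lp = 99.6 − 10·log₁₀(4π·2.3²) = 99.6 − 10·log₁₀(66.476) = 81.4 dB.
Converting to relative power and adding: 10^(81.4/10) + 10^(63.7/10) + 10^(66.6/10) + 10^(70.2/10) + 10^(73.5/10) + 10^(82.0/10) = 3.363e+08.
Combined level = 10 log₁₀(3.363e+08) = 85.3 dB.

85.3 dB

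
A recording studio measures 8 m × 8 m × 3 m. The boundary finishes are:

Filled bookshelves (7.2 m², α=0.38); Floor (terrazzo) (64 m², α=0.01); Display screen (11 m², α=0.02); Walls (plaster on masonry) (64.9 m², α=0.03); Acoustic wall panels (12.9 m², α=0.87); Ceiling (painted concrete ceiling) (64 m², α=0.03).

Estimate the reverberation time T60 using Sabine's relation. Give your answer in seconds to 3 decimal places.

1.654 seconds

Equivalent absorption area: A = 7.2×0.38 + 64×0.01 + 11×0.02 + 64.9×0.03 + 12.9×0.87 + 64×0.03 = 18.686 m².
Volume V = 8 × 8 × 3 = 192 m³.
RT60 = 0.161 · V / A = 0.161 × 192 / 18.686 = 1.654 s.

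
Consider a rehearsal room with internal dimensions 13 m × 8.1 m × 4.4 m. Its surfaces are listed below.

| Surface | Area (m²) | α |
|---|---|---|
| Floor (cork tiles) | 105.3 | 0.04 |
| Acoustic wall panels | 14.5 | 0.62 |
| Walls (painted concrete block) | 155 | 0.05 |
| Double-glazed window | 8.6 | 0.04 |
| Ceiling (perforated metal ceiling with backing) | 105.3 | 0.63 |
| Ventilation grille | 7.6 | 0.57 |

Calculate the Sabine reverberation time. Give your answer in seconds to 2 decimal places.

0.81 s

Equivalent absorption area: A = 105.3×0.04 + 14.5×0.62 + 155×0.05 + 8.6×0.04 + 105.3×0.63 + 7.6×0.57 = 91.967 m².
Room volume: 463.32 m³.
T = 0.161 V/A = 0.161·463.32/91.967 = 0.81 s.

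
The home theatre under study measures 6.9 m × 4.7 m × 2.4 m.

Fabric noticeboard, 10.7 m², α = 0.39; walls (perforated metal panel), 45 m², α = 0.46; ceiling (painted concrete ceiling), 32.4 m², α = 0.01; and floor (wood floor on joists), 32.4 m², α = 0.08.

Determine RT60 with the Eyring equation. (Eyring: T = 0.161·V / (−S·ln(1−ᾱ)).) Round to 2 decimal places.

0.40 s

S = Σ Sᵢ = 120.5 m².
Absorption A = 10.7·0.39 + 45·0.46 + 32.4·0.01 + 32.4·0.08 = 27.789 sabins.
ᾱ = 27.789 / 120.5 = 0.2306.
Eyring denominator: −S ln(1−ᾱ) = 31.588.
V = 6.9 × 4.7 × 2.4 = 77.832 m³.
T = 0.161·V/[−S·ln(1−ᾱ)] = 0.161·77.832/31.588 = 0.40 s.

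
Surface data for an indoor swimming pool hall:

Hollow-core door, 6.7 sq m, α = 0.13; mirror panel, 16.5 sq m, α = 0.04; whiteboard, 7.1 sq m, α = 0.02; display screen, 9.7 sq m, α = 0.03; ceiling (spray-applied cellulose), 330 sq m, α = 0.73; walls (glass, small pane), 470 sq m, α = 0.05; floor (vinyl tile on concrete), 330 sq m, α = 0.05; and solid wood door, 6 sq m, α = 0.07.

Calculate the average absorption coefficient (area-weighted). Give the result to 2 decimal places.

S = Σ Sᵢ = 6.7 + 16.5 + 7.1 + 9.7 + 330 + 470 + 330 + 6 = 1176.0 sq m.
Σ(Sᵢαᵢ) = 6.7×0.13 + 16.5×0.04 + 7.1×0.02 + 9.7×0.03 + 330×0.73 + 470×0.05 + 330×0.05 + 6×0.07 = 283.284.
ᾱ = A/S = 0.24.

0.24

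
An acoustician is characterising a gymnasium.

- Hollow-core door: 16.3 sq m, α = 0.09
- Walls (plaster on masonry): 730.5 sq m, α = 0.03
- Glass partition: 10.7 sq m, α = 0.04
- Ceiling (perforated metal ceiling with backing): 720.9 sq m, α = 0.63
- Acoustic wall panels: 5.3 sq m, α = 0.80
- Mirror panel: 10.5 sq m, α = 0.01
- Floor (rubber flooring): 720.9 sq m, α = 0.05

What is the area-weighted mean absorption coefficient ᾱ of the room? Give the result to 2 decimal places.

Total surface area S = 2215.1 sq m.
A = 16.3·0.09 + 730.5·0.03 + 10.7·0.04 + 720.9·0.63 + 5.3·0.80 + 10.5·0.01 + 720.9·0.05 = 518.367 sabins.
ᾱ = 518.367 / 2215.1 = 0.23.

0.23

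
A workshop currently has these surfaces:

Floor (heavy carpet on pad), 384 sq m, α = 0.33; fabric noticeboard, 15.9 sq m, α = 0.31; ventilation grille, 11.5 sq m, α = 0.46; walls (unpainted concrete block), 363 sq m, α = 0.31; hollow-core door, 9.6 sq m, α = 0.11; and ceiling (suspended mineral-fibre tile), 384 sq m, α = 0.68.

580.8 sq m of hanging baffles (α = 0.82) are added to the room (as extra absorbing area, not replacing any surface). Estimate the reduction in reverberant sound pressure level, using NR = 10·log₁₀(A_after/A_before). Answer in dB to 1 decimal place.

2.9 dB

Summing Sᵢαᵢ: 126.720 + 4.929 + 5.290 + 112.530 + 1.056 + 261.120 → A_before = 511.645 sabins.
Treatment contributes 580.8·0.82 = 476.256 sabins.
New total A_after = 987.901 sabins.
NR = 10·log₁₀(987.901/511.645) = 2.9 dB.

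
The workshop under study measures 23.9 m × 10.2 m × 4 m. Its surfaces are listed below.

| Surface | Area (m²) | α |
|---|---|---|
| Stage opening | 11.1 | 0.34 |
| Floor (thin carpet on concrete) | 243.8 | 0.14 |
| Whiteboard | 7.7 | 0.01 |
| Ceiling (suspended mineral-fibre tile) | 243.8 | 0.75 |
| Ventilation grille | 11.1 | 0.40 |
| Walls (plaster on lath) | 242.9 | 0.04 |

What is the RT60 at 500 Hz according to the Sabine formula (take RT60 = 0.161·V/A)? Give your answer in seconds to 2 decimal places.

Summing Sᵢαᵢ: 3.774 + 34.132 + 0.077 + 182.850 + 4.440 + 9.716 → A = 234.989 sabins.
Room volume: 975.12 m³.
RT60 = 0.161 · V / A = 0.161 × 975.12 / 234.989 = 0.67 s.

0.67 sec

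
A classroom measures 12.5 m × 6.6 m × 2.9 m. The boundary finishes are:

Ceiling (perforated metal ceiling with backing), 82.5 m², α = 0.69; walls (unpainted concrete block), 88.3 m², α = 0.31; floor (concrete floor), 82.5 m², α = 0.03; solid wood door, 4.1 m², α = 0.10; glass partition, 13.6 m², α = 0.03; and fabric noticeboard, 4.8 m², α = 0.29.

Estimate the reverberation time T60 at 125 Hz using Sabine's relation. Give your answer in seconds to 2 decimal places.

0.43 seconds

A = Σ Sᵢαᵢ = 82.5*0.69 + 88.3*0.31 + 82.5*0.03 + 4.1*0.10 + 13.6*0.03 + 4.8*0.29 = 88.983 sabins.
V = 12.5·6.6·2.9 = 239.25 m³.
Sabine: RT60 = 0.161 × 239.25 / 88.983 = 0.43 s.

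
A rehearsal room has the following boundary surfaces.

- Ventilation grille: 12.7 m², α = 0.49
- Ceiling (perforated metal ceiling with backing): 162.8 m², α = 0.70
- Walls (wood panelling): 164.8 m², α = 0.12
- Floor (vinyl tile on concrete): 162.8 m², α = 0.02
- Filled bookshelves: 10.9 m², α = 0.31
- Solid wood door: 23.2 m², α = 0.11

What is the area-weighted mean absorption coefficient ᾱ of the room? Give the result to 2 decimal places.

0.28

S = Σ Sᵢ = 12.7 + 162.8 + 164.8 + 162.8 + 10.9 + 23.2 = 537.2 m².
Weighted sum Σ Sα = 149.146.
ᾱ = A/S = 0.28.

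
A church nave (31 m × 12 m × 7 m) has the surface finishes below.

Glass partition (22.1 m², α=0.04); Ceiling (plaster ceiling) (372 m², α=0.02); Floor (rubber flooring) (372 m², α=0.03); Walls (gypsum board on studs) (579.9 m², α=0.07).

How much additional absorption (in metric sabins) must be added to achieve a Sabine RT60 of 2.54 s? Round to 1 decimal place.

105.0 sabins

Total absorption A₁ = 22.1*0.04 + 372*0.02 + 372*0.03 + 579.9*0.07
  = 0.884 + 7.440 + 11.160 + 40.593 = 60.077 m² sabins.
V = 2604 m³. Required absorption A₂ = 0.161 × 2604 / 2.54 = 165.057 sabins.
ΔA = A₂ − A₁ = 165.057 − 60.077 = 105.0 sabins.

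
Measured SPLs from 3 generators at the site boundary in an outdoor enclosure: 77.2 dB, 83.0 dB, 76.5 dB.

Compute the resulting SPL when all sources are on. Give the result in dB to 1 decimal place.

84.7 dB

Sum in the linear (power) domain: Σ 10^(Lᵢ/10) = 10^(77.2/10) + 10^(83.0/10) + 10^(76.5/10) = 2.967e+08.
Back to dB: 10·log₁₀ Σ = 84.7 dB.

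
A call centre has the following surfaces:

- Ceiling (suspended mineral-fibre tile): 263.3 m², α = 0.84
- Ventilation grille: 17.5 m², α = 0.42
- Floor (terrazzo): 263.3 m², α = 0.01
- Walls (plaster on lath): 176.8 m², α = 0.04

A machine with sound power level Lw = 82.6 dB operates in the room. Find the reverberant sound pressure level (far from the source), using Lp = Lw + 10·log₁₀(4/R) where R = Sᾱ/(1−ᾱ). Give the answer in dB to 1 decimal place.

A = 238.227 sabins; S = 720.9 m².
ᾱ = 0.3305, so room constant R = A/(1−ᾱ) = 355.828 m².
Lp = Lw + 10 log₁₀(4/R) = 82.6 -19.49 = 63.1 dB.

63.1 dB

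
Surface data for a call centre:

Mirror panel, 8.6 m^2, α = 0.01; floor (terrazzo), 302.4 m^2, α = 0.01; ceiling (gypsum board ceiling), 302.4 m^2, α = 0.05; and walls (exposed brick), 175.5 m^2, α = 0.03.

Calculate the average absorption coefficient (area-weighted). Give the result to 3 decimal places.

S = Σ Sᵢ = 8.6 + 302.4 + 302.4 + 175.5 = 788.9 m^2.
A = 8.6*0.01 + 302.4*0.01 + 302.4*0.05 + 175.5*0.03 = 23.495 sabins.
ᾱ = A/S = 0.030.

0.030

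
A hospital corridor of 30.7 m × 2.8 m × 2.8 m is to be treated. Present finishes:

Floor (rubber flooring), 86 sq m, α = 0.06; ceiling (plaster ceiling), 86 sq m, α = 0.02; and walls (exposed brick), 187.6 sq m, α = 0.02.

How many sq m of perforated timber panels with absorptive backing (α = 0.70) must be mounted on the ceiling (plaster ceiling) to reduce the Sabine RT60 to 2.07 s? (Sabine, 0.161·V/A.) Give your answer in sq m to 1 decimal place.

11.9

A₁ = Σ Sᵢαᵢ = 86×0.06 + 86×0.02 + 187.6×0.02 = 10.632 sabins.
Required A₂ = 0.161·240.688/2.07 = 18.720 sabins.
ΔA needed = 18.720 − 10.632 = 8.088 sabins.
Net gain per sq m: Δα = 0.70 − 0.02 = 0.68.
Panel area = 8.088 / 0.68 = 11.9 sq m.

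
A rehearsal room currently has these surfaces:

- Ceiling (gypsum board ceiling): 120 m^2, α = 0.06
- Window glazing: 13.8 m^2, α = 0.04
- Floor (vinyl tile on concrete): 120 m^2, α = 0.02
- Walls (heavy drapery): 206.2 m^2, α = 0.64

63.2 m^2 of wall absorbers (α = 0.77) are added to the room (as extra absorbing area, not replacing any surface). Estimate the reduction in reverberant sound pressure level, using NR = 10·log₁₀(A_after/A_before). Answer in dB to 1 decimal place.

Summing Sᵢαᵢ: 7.200 + 0.552 + 2.400 + 131.968 → A_before = 142.120 sabins.
Added absorption = 63.2 × 0.77 = 48.664 sabins.
A_after = 142.120 + 48.664 = 190.784 sabins.
Reduction = 10 log₁₀(A_after/A_before) = 10 log₁₀(1.3424) = 1.3 dB.

1.3 dB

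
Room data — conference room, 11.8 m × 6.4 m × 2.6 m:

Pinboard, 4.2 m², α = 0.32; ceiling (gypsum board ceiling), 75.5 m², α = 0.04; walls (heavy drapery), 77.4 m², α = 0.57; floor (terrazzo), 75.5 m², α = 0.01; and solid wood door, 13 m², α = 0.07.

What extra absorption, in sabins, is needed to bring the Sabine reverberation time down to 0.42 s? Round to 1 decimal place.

A₁ = Σ Sᵢαᵢ = 4.2·0.32 + 75.5·0.04 + 77.4·0.57 + 75.5·0.01 + 13·0.07 = 50.147 sabins.
Target A₂ = 0.161·196.352/0.42 = 75.268 sabins (V = 196.352 m³).
ΔA = A₂ − A₁ = 75.268 − 50.147 = 25.1 sabins.

25.1 sabins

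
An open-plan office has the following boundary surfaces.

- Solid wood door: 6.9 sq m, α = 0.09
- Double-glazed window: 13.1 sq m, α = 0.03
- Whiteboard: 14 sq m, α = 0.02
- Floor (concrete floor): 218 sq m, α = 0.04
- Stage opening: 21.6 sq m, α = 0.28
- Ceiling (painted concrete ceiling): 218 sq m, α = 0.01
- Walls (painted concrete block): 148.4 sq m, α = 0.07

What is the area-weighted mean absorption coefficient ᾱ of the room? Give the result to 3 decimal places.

S = Σ Sᵢ = 6.9 + 13.1 + 14 + 218 + 21.6 + 218 + 148.4 = 640.0 sq m.
Σ(Sᵢαᵢ) = 6.9·0.09 + 13.1·0.03 + 14·0.02 + 218·0.04 + 21.6·0.28 + 218·0.01 + 148.4·0.07 = 28.630.
ᾱ = A/S = 0.045.

0.045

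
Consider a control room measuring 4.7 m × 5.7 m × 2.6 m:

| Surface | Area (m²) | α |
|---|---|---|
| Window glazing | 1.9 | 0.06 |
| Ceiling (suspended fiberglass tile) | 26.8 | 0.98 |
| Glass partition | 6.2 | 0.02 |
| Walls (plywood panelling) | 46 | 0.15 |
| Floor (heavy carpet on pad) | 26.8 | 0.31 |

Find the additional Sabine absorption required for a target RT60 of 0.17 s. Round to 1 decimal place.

24.3 sabins

Equivalent absorption area: A₁ = 1.9·0.06 + 26.8·0.98 + 6.2·0.02 + 46·0.15 + 26.8·0.31 = 41.710 m².
Target A₂ = 0.161·69.654/0.17 = 65.966 sabins (V = 69.654 m³).
Additional absorption ΔA = 65.966 − 41.710 = 24.3 sabins.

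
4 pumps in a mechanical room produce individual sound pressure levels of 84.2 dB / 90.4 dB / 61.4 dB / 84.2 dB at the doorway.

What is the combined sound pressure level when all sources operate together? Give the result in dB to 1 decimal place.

Σ 10^(Lᵢ/10) = 1.624e+09.
L_total = 10·log₁₀(1.624e+09) = 92.1 dB.

92.1 dB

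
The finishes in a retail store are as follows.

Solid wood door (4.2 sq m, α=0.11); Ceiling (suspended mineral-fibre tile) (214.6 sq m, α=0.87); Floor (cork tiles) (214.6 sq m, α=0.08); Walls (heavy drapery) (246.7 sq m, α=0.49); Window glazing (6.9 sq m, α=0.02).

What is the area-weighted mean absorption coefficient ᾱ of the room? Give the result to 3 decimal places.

Total surface area S = 687.0 sq m.
A = 4.2*0.11 + 214.6*0.87 + 214.6*0.08 + 246.7*0.49 + 6.9*0.02 = 325.353 sabins.
ᾱ = A/S = 0.474.

0.474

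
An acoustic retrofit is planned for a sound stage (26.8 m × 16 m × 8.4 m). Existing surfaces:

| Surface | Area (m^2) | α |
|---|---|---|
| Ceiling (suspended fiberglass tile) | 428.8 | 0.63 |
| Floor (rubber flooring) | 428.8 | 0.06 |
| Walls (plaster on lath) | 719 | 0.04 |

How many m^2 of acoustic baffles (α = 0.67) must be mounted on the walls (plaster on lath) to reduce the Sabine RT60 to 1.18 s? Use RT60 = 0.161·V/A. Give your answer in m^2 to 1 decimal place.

264.8

Equivalent absorption area: A₁ = 428.8×0.63 + 428.8×0.06 + 719×0.04 = 324.632 m^2.
Required A₂ = 0.161·3601.92/1.18 = 491.448 sabins.
ΔA needed = 491.448 − 324.632 = 166.816 sabins.
Each m^2 of panel replacing the walls (plaster on lath) adds (0.67 − 0.04) = 0.63 sabins.
Area = ΔA/Δα = 166.816/0.63 = 264.8 m^2.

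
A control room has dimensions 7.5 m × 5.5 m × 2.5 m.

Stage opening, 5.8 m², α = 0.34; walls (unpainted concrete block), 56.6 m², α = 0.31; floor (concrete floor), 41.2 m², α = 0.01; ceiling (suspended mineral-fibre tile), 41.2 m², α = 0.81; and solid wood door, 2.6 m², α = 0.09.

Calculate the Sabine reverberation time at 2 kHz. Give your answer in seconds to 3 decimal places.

A = Σ Sᵢαᵢ = 5.8·0.34 + 56.6·0.31 + 41.2·0.01 + 41.2·0.81 + 2.6·0.09 = 53.536 sabins.
Volume V = 7.5 × 5.5 × 2.5 = 103.125 m³.
T = 0.161 V/A = 0.161·103.125/53.536 = 0.310 s.

0.310 seconds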